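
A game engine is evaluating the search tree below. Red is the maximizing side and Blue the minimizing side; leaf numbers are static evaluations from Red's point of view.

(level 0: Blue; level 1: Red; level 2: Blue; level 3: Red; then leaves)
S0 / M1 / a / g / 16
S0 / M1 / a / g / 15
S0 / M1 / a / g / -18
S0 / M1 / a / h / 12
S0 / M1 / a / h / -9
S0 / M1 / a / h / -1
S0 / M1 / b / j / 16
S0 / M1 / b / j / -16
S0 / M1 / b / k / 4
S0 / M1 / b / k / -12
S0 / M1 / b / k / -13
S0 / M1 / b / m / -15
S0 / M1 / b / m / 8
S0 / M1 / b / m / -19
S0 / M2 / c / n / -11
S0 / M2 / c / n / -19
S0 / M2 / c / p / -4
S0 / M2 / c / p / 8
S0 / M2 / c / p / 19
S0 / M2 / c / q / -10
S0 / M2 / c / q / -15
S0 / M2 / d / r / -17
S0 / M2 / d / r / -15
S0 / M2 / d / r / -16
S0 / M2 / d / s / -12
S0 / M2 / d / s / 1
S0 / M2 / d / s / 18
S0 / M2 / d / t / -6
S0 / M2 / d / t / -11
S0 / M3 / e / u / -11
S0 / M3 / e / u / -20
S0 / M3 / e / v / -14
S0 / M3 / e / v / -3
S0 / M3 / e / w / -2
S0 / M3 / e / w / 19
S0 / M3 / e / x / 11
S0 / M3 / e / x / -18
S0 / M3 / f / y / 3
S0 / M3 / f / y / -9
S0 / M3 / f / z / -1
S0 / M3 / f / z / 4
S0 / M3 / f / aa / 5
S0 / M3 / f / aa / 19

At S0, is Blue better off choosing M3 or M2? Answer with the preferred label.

u (Red): max(-11, -20) = -11
v (Red): max(-14, -3) = -3
w (Red): max(-2, 19) = 19
x (Red): max(11, -18) = 11
e (Blue): min(-11, -3, 19, 11) = -11
y (Red): max(3, -9) = 3
z (Red): max(-1, 4) = 4
aa (Red): max(5, 19) = 19
f (Blue): min(3, 4, 19) = 3
M3 (Red): max(-11, 3) = 3
n (Red): max(-11, -19) = -11
p (Red): max(-4, 8, 19) = 19
q (Red): max(-10, -15) = -10
c (Blue): min(-11, 19, -10) = -11
r (Red): max(-17, -15, -16) = -15
s (Red): max(-12, 1, 18) = 18
t (Red): max(-6, -11) = -6
d (Blue): min(-15, 18, -6) = -15
M2 (Red): max(-11, -15) = -11
Blue prefers the lower value; M3=3, M2=-11. M2 is better since -11 < 3.

M2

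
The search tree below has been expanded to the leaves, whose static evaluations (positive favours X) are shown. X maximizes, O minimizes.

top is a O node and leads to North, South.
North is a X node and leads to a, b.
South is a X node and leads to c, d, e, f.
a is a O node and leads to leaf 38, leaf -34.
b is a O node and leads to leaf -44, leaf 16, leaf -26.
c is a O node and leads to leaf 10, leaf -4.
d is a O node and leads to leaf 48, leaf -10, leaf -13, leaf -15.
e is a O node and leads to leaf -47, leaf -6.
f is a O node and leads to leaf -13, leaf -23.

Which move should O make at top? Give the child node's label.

a (O): min(38, -34) = -34
b (O): min(-44, 16, -26) = -44
North (X): max(-34, -44) = -34
c (O): min(10, -4) = -4
d (O): min(48, -10, -13, -15) = -15
e (O): min(-47, -6) = -47
f (O): min(-13, -23) = -23
South (X): max(-4, -15, -47, -23) = -4
top (O): min(-34, -4) = -34
O at top wants the lowest of {North=-34, South=-4}, so chooses North.

North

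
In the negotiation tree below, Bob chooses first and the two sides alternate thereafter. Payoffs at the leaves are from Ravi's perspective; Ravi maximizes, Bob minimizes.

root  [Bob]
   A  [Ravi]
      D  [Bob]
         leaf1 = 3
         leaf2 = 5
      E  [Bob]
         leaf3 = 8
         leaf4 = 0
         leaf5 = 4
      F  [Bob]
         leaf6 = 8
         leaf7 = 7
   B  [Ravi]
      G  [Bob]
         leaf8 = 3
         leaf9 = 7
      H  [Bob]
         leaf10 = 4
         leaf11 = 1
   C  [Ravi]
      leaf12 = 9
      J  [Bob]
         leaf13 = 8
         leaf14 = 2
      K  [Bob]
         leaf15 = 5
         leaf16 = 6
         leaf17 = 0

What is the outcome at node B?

3

G (Bob): min(3, 7) = 3
H (Bob): min(4, 1) = 1
B (Ravi): max(3, 1) = 3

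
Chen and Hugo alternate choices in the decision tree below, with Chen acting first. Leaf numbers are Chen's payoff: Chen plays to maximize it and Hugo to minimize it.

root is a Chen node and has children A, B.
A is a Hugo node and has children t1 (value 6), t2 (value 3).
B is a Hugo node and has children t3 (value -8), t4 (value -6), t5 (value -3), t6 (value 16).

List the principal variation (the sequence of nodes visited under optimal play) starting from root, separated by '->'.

root -> A -> t2

A (Hugo): min(6, 3) = 3
B (Hugo): min(-8, -6, -3, 16) = -8
root (Chen): max(3, -8) = 3
At root, Chen picks A (highest: 3).
At A, Hugo picks t2 (lowest: 3).
Terminal value 3.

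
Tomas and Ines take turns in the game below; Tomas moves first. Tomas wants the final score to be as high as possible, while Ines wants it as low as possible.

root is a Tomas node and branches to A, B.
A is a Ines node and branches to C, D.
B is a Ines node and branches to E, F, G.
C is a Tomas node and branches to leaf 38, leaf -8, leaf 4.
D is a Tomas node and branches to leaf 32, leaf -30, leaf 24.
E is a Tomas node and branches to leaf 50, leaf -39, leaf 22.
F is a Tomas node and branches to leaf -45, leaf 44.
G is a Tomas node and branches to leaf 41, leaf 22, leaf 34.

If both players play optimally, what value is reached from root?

C (Tomas): max(38, -8, 4) = 38
D (Tomas): max(32, -30, 24) = 32
A (Ines): min(38, 32) = 32
E (Tomas): max(50, -39, 22) = 50
F (Tomas): max(-45, 44) = 44
G (Tomas): max(41, 22, 34) = 41
B (Ines): min(50, 44, 41) = 41
root (Tomas): max(32, 41) = 41

41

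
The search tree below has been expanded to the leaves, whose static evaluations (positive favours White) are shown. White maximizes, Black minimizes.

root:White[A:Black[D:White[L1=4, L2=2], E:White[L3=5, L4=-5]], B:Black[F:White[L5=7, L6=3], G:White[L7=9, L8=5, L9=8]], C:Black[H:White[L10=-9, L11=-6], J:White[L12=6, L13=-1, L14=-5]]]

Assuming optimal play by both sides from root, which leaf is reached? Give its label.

L5

D (White): max(4, 2) = 4
E (White): max(5, -5) = 5
A (Black): min(4, 5) = 4
F (White): max(7, 3) = 7
G (White): max(9, 5, 8) = 9
B (Black): min(7, 9) = 7
H (White): max(-9, -6) = -6
J (White): max(6, -1, -5) = 6
C (Black): min(-6, 6) = -6
root (White): max(4, 7, -6) = 7
At root, White picks B (highest: 7).
At B, Black picks F (lowest: 7).
At F, White picks L5 (highest: 7).
Terminal value 7.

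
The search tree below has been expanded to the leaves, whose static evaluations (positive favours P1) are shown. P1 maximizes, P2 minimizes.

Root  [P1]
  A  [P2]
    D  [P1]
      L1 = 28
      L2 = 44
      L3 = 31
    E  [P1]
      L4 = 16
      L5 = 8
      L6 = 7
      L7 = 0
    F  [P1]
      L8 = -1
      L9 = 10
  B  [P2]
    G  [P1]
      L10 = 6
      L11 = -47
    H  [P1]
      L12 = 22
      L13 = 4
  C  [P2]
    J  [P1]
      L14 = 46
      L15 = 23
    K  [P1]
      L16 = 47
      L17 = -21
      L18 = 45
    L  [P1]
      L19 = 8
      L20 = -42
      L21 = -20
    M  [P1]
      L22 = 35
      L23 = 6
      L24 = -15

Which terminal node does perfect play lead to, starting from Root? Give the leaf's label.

D (P1): max(28, 44, 31) = 44
E (P1): max(16, 8, 7, 0) = 16
F (P1): max(-1, 10) = 10
A (P2): min(44, 16, 10) = 10
G (P1): max(6, -47) = 6
H (P1): max(22, 4) = 22
B (P2): min(6, 22) = 6
J (P1): max(46, 23) = 46
K (P1): max(47, -21, 45) = 47
L (P1): max(8, -42, -20) = 8
M (P1): max(35, 6, -15) = 35
C (P2): min(46, 47, 8, 35) = 8
Root (P1): max(10, 6, 8) = 10
At Root, P1 picks A (highest: 10).
At A, P2 picks F (lowest: 10).
At F, P1 picks L9 (highest: 10).
Terminal value 10.

L9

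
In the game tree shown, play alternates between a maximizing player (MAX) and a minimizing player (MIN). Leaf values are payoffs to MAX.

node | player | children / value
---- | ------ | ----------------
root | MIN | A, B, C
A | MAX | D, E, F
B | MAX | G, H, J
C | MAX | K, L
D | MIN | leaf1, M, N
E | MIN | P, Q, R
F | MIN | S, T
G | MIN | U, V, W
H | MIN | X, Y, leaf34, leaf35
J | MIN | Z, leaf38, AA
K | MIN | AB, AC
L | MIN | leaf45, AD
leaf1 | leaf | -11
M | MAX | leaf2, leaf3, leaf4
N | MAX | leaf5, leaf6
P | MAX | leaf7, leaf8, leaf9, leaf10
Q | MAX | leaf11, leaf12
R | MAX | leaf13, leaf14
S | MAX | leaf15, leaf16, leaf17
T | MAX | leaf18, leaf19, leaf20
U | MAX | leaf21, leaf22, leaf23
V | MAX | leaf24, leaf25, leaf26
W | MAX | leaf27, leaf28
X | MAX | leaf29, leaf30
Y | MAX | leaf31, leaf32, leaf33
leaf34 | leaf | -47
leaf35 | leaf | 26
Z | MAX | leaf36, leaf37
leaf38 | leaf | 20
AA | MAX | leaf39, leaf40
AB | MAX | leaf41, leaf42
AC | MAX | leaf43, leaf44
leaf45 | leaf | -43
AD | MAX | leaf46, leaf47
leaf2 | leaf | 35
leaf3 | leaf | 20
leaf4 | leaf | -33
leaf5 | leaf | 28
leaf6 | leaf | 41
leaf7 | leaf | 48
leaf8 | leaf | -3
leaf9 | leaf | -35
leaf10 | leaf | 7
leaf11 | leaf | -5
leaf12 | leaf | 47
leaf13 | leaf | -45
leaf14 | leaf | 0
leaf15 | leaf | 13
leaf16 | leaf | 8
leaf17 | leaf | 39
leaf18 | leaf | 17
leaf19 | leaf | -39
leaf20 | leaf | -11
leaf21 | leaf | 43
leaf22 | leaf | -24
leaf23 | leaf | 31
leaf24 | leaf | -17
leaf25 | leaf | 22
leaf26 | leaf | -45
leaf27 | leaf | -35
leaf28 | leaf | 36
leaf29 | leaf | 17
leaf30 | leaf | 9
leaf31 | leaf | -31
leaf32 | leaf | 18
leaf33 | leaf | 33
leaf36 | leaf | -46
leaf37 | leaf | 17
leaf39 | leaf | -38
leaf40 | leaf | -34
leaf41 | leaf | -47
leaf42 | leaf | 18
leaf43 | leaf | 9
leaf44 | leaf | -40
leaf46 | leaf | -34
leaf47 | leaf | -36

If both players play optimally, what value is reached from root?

M (MAX): max(35, 20, -33) = 35
N (MAX): max(28, 41) = 41
D (MIN): min(-11, 35, 41) = -11
P (MAX): max(48, -3, -35, 7) = 48
Q (MAX): max(-5, 47) = 47
R (MAX): max(-45, 0) = 0
E (MIN): min(48, 47, 0) = 0
S (MAX): max(13, 8, 39) = 39
T (MAX): max(17, -39, -11) = 17
F (MIN): min(39, 17) = 17
A (MAX): max(-11, 0, 17) = 17
U (MAX): max(43, -24, 31) = 43
V (MAX): max(-17, 22, -45) = 22
W (MAX): max(-35, 36) = 36
G (MIN): min(43, 22, 36) = 22
X (MAX): max(17, 9) = 17
Y (MAX): max(-31, 18, 33) = 33
H (MIN): min(17, 33, -47, 26) = -47
Z (MAX): max(-46, 17) = 17
AA (MAX): max(-38, -34) = -34
J (MIN): min(17, 20, -34) = -34
B (MAX): max(22, -47, -34) = 22
AB (MAX): max(-47, 18) = 18
AC (MAX): max(9, -40) = 9
K (MIN): min(18, 9) = 9
AD (MAX): max(-34, -36) = -34
L (MIN): min(-43, -34) = -43
C (MAX): max(9, -43) = 9
root (MIN): min(17, 22, 9) = 9

9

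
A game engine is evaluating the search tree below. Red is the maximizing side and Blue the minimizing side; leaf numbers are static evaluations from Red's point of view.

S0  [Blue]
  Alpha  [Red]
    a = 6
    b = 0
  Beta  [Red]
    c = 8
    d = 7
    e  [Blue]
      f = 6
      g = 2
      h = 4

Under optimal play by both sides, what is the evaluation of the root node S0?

6

Alpha (Red): max(6, 0) = 6
e (Blue): min(6, 2, 4) = 2
Beta (Red): max(8, 7, 2) = 8
S0 (Blue): min(6, 8) = 6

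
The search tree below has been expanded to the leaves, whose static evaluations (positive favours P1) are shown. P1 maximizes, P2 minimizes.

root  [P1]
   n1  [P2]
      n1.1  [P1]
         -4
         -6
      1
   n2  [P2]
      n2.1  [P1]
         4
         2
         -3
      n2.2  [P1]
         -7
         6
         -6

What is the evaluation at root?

4

n1.1 (P1): max(-4, -6) = -4
n1 (P2): min(-4, 1) = -4
n2.1 (P1): max(4, 2, -3) = 4
n2.2 (P1): max(-7, 6, -6) = 6
n2 (P2): min(4, 6) = 4
root (P1): max(-4, 4) = 4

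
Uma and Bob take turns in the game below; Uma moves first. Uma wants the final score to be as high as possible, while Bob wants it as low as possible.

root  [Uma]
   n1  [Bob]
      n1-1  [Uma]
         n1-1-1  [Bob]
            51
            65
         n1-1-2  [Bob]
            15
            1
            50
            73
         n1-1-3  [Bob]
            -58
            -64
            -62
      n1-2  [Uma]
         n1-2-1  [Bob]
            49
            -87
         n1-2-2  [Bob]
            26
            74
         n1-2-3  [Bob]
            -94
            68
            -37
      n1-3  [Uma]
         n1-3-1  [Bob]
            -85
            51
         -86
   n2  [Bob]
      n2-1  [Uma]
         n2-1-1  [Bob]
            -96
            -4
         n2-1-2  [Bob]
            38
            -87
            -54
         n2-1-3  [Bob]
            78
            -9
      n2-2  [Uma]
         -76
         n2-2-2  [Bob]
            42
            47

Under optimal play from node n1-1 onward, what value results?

n1-1-1 (Bob): min(51, 65) = 51
n1-1-2 (Bob): min(15, 1, 50, 73) = 1
n1-1-3 (Bob): min(-58, -64, -62) = -64
n1-1 (Uma): max(51, 1, -64) = 51

51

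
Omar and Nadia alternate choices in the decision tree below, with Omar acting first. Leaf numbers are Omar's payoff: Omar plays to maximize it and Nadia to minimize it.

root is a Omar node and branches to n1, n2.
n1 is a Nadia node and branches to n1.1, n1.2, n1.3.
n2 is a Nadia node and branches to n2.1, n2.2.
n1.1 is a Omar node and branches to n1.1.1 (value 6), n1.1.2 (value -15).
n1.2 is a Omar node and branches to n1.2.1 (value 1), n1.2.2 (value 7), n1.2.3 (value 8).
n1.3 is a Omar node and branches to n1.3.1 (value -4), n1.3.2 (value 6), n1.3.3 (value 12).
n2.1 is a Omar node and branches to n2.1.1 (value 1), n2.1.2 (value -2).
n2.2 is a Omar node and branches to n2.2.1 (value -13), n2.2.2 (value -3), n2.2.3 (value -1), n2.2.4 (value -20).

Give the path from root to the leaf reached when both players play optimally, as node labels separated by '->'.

root -> n1 -> n1.1 -> n1.1.1

n1.1 (Omar): max(6, -15) = 6
n1.2 (Omar): max(1, 7, 8) = 8
n1.3 (Omar): max(-4, 6, 12) = 12
n1 (Nadia): min(6, 8, 12) = 6
n2.1 (Omar): max(1, -2) = 1
n2.2 (Omar): max(-13, -3, -1, -20) = -1
n2 (Nadia): min(1, -1) = -1
root (Omar): max(6, -1) = 6
At root, Omar picks n1 (highest: 6).
At n1, Nadia picks n1.1 (lowest: 6).
At n1.1, Omar picks n1.1.1 (highest: 6).
Terminal value 6.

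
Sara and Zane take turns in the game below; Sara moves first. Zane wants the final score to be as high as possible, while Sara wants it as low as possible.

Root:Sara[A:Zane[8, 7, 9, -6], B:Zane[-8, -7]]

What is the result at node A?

9

A (Zane): max(8, 7, 9, -6) = 9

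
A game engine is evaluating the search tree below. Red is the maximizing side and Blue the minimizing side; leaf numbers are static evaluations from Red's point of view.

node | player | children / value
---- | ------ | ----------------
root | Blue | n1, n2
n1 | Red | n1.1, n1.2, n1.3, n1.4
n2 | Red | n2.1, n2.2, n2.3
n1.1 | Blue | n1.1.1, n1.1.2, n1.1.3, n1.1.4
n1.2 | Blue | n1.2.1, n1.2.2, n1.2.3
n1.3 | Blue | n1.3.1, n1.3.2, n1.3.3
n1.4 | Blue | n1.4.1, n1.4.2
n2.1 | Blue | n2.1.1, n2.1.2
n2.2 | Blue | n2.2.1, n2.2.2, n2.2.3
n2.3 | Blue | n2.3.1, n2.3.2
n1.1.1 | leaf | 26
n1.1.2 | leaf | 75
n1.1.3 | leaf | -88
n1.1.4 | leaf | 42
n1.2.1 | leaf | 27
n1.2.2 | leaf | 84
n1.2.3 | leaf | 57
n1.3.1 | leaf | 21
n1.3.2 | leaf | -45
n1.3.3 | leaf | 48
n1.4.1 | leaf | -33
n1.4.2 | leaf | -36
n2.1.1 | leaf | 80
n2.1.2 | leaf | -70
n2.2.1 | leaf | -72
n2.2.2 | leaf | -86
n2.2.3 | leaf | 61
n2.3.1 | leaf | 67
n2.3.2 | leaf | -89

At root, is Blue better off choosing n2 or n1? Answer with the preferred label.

n2

n2.1 (Blue): min(80, -70) = -70
n2.2 (Blue): min(-72, -86, 61) = -86
n2.3 (Blue): min(67, -89) = -89
n2 (Red): max(-70, -86, -89) = -70
n1.1 (Blue): min(26, 75, -88, 42) = -88
n1.2 (Blue): min(27, 84, 57) = 27
n1.3 (Blue): min(21, -45, 48) = -45
n1.4 (Blue): min(-33, -36) = -36
n1 (Red): max(-88, 27, -45, -36) = 27
Blue prefers the lower value; n2=-70, n1=27. n2 is better since -70 < 27.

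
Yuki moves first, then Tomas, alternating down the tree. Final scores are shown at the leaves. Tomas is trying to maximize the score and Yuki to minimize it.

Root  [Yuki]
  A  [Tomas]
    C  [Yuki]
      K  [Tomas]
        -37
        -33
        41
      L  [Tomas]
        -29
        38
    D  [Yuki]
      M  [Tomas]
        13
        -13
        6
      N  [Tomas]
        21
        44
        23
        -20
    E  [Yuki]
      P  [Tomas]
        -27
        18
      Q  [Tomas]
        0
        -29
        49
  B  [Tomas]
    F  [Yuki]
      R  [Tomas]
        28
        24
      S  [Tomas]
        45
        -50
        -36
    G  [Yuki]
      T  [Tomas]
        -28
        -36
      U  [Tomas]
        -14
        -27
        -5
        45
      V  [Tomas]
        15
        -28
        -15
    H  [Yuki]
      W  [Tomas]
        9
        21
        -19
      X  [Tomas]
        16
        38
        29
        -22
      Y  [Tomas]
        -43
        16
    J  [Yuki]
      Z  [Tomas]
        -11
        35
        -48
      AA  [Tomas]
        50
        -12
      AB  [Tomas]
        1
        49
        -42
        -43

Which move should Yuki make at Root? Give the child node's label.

K (Tomas): max(-37, -33, 41) = 41
L (Tomas): max(-29, 38) = 38
C (Yuki): min(41, 38) = 38
M (Tomas): max(13, -13, 6) = 13
N (Tomas): max(21, 44, 23, -20) = 44
D (Yuki): min(13, 44) = 13
P (Tomas): max(-27, 18) = 18
Q (Tomas): max(0, -29, 49) = 49
E (Yuki): min(18, 49) = 18
A (Tomas): max(38, 13, 18) = 38
R (Tomas): max(28, 24) = 28
S (Tomas): max(45, -50, -36) = 45
F (Yuki): min(28, 45) = 28
T (Tomas): max(-28, -36) = -28
U (Tomas): max(-14, -27, -5, 45) = 45
V (Tomas): max(15, -28, -15) = 15
G (Yuki): min(-28, 45, 15) = -28
W (Tomas): max(9, 21, -19) = 21
X (Tomas): max(16, 38, 29, -22) = 38
Y (Tomas): max(-43, 16) = 16
H (Yuki): min(21, 38, 16) = 16
Z (Tomas): max(-11, 35, -48) = 35
AA (Tomas): max(50, -12) = 50
AB (Tomas): max(1, 49, -42, -43) = 49
J (Yuki): min(35, 50, 49) = 35
B (Tomas): max(28, -28, 16, 35) = 35
Root (Yuki): min(38, 35) = 35
Yuki at Root wants the lowest of {A=38, B=35}, so chooses B.

B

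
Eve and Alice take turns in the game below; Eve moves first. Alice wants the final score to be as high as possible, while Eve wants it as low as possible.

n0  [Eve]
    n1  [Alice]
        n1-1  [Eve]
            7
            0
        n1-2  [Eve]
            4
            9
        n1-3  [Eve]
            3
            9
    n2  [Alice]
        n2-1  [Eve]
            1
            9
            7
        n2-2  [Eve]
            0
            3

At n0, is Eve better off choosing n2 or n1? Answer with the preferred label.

n2-1 (Eve): min(1, 9, 7) = 1
n2-2 (Eve): min(0, 3) = 0
n2 (Alice): max(1, 0) = 1
n1-1 (Eve): min(7, 0) = 0
n1-2 (Eve): min(4, 9) = 4
n1-3 (Eve): min(3, 9) = 3
n1 (Alice): max(0, 4, 3) = 4
Eve prefers the lower value; n2=1, n1=4. n2 is better since 1 < 4.

n2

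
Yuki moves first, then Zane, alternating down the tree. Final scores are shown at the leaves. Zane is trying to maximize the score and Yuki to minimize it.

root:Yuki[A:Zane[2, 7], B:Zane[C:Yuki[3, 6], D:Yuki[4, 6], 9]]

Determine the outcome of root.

A (Zane): max(2, 7) = 7
C (Yuki): min(3, 6) = 3
D (Yuki): min(4, 6) = 4
B (Zane): max(3, 4, 9) = 9
root (Yuki): min(7, 9) = 7

7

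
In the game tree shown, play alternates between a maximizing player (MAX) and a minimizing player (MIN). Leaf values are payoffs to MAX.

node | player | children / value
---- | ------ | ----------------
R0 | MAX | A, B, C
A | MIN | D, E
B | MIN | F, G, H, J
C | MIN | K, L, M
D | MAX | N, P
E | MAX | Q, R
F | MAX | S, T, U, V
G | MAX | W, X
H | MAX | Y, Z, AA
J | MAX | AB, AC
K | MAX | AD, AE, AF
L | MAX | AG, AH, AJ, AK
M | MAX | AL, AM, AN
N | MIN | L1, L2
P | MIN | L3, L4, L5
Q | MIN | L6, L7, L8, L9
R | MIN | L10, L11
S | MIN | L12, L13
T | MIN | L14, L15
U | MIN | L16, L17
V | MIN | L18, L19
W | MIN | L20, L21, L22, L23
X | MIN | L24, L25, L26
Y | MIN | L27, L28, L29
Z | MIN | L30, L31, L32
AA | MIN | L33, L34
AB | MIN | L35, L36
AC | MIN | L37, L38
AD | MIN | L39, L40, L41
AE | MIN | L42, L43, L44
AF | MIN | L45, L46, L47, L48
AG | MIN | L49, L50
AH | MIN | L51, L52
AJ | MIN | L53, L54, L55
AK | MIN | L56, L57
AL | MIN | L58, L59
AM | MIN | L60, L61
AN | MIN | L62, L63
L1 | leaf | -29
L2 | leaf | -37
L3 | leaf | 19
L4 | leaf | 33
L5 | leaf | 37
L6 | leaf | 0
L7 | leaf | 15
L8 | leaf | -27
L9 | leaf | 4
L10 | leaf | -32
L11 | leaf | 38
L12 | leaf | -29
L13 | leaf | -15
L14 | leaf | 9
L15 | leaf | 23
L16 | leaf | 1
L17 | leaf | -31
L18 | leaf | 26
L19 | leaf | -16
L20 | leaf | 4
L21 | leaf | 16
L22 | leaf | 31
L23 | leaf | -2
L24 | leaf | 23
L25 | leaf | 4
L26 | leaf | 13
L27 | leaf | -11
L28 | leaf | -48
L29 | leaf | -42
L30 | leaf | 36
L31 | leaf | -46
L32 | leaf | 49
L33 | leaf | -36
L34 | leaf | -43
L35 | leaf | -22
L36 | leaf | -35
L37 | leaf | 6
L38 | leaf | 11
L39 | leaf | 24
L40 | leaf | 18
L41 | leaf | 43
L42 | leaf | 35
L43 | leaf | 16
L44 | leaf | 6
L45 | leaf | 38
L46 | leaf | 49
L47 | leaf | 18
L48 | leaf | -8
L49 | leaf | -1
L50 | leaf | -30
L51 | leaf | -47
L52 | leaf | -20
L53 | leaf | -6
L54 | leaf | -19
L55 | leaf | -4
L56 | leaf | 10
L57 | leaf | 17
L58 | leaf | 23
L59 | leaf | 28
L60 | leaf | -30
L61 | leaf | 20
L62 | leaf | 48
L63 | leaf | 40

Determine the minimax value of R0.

N (MIN): min(-29, -37) = -37
P (MIN): min(19, 33, 37) = 19
D (MAX): max(-37, 19) = 19
Q (MIN): min(0, 15, -27, 4) = -27
R (MIN): min(-32, 38) = -32
E (MAX): max(-27, -32) = -27
A (MIN): min(19, -27) = -27
S (MIN): min(-29, -15) = -29
T (MIN): min(9, 23) = 9
U (MIN): min(1, -31) = -31
V (MIN): min(26, -16) = -16
F (MAX): max(-29, 9, -31, -16) = 9
W (MIN): min(4, 16, 31, -2) = -2
X (MIN): min(23, 4, 13) = 4
G (MAX): max(-2, 4) = 4
Y (MIN): min(-11, -48, -42) = -48
Z (MIN): min(36, -46, 49) = -46
AA (MIN): min(-36, -43) = -43
H (MAX): max(-48, -46, -43) = -43
AB (MIN): min(-22, -35) = -35
AC (MIN): min(6, 11) = 6
J (MAX): max(-35, 6) = 6
B (MIN): min(9, 4, -43, 6) = -43
AD (MIN): min(24, 18, 43) = 18
AE (MIN): min(35, 16, 6) = 6
AF (MIN): min(38, 49, 18, -8) = -8
K (MAX): max(18, 6, -8) = 18
AG (MIN): min(-1, -30) = -30
AH (MIN): min(-47, -20) = -47
AJ (MIN): min(-6, -19, -4) = -19
AK (MIN): min(10, 17) = 10
L (MAX): max(-30, -47, -19, 10) = 10
AL (MIN): min(23, 28) = 23
AM (MIN): min(-30, 20) = -30
AN (MIN): min(48, 40) = 40
M (MAX): max(23, -30, 40) = 40
C (MIN): min(18, 10, 40) = 10
R0 (MAX): max(-27, -43, 10) = 10

10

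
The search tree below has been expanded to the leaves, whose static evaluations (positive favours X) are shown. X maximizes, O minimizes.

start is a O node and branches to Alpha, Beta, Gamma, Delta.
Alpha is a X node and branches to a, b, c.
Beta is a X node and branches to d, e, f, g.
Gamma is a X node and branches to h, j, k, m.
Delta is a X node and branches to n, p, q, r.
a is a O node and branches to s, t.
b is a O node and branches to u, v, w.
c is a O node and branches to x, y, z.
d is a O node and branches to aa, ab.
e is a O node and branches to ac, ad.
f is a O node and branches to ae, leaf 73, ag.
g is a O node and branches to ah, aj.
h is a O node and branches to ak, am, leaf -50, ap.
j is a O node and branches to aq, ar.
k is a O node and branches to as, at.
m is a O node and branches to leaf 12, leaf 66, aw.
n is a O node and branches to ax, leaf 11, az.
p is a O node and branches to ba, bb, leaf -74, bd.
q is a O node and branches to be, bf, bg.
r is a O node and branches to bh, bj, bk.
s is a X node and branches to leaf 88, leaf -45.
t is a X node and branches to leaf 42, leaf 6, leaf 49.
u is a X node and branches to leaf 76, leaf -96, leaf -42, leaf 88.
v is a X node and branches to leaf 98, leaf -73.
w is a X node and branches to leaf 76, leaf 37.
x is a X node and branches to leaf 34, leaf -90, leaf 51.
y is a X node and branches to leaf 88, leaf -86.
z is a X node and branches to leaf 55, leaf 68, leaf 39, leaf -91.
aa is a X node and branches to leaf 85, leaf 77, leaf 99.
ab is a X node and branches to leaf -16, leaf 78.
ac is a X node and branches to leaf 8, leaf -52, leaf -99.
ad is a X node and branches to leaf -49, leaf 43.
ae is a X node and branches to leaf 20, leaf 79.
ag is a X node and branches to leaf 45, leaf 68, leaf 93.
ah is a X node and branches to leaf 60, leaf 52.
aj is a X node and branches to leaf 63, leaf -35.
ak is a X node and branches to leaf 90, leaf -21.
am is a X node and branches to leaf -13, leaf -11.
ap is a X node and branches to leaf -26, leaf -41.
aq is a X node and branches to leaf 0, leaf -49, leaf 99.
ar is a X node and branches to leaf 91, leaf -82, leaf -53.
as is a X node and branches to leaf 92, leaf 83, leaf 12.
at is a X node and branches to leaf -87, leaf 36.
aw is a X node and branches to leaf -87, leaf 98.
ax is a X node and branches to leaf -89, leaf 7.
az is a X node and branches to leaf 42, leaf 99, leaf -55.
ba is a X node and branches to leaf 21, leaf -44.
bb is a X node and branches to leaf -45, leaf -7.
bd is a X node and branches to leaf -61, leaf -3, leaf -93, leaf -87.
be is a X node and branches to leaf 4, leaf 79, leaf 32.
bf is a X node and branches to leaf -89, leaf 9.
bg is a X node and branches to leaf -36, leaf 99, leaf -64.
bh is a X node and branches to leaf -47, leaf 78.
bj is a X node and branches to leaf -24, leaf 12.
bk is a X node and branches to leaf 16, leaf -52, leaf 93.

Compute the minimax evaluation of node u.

u (X): max(76, -96, -42, 88) = 88

88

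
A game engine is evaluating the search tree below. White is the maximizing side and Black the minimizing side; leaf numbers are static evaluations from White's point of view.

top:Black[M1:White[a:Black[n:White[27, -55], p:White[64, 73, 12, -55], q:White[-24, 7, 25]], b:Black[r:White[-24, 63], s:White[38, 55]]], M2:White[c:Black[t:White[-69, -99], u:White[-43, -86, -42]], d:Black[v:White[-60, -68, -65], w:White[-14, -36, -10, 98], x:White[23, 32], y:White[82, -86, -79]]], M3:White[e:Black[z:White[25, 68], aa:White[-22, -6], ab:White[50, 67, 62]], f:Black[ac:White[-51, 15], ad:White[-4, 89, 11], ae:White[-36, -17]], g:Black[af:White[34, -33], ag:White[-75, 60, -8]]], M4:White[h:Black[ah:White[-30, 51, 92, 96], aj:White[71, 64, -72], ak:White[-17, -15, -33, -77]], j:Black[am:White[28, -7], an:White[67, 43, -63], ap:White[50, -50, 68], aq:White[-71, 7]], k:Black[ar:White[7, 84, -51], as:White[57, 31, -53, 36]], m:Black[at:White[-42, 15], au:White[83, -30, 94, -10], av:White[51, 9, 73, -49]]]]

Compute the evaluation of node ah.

ah (White): max(-30, 51, 92, 96) = 96

96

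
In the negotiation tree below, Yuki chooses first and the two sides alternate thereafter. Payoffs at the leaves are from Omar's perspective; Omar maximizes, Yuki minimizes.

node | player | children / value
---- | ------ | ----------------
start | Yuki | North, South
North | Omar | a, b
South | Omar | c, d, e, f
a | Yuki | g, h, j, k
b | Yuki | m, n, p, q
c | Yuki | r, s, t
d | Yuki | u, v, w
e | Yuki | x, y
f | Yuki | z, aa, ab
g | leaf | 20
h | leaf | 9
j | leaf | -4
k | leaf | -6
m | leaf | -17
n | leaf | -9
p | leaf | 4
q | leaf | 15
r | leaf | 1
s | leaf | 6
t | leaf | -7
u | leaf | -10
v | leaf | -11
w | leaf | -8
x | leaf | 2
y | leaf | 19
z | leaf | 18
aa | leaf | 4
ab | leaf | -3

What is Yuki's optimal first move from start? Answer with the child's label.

North

a (Yuki): min(20, 9, -4, -6) = -6
b (Yuki): min(-17, -9, 4, 15) = -17
North (Omar): max(-6, -17) = -6
c (Yuki): min(1, 6, -7) = -7
d (Yuki): min(-10, -11, -8) = -11
e (Yuki): min(2, 19) = 2
f (Yuki): min(18, 4, -3) = -3
South (Omar): max(-7, -11, 2, -3) = 2
start (Yuki): min(-6, 2) = -6
Yuki at start wants the lowest of {North=-6, South=2}, so chooses North.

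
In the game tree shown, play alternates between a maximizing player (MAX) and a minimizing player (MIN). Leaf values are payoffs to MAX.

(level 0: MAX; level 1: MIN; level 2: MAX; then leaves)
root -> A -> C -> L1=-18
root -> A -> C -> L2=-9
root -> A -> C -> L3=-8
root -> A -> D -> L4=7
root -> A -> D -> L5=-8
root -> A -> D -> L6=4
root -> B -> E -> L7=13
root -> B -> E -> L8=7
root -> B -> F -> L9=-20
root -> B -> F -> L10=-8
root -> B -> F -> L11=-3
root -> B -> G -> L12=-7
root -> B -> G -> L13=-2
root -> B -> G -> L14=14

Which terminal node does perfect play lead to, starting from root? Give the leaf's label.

L11

C (MAX): max(-18, -9, -8) = -8
D (MAX): max(7, -8, 4) = 7
A (MIN): min(-8, 7) = -8
E (MAX): max(13, 7) = 13
F (MAX): max(-20, -8, -3) = -3
G (MAX): max(-7, -2, 14) = 14
B (MIN): min(13, -3, 14) = -3
root (MAX): max(-8, -3) = -3
At root, MAX picks B (highest: -3).
At B, MIN picks F (lowest: -3).
At F, MAX picks L11 (highest: -3).
Terminal value -3.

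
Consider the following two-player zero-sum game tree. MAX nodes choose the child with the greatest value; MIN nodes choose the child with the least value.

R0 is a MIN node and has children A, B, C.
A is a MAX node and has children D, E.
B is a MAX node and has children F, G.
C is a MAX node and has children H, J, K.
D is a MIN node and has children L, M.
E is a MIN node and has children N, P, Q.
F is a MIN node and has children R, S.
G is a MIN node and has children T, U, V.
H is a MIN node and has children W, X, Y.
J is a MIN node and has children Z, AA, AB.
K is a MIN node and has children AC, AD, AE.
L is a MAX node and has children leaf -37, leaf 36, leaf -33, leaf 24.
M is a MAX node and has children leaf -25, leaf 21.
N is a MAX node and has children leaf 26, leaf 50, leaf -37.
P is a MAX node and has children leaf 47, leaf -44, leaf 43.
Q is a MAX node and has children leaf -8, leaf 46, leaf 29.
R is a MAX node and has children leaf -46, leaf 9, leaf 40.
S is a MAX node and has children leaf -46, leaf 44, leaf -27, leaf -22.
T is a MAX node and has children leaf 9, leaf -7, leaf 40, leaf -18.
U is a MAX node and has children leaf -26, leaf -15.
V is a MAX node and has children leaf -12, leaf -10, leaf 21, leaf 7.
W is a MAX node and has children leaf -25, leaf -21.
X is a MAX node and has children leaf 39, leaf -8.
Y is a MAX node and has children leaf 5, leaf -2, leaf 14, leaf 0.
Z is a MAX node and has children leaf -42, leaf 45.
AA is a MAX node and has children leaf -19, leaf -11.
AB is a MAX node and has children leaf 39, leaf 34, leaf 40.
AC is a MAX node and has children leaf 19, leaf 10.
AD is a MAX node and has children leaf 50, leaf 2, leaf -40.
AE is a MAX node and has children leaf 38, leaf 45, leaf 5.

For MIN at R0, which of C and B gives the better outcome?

C

W (MAX): max(-25, -21) = -21
X (MAX): max(39, -8) = 39
Y (MAX): max(5, -2, 14, 0) = 14
H (MIN): min(-21, 39, 14) = -21
Z (MAX): max(-42, 45) = 45
AA (MAX): max(-19, -11) = -11
AB (MAX): max(39, 34, 40) = 40
J (MIN): min(45, -11, 40) = -11
AC (MAX): max(19, 10) = 19
AD (MAX): max(50, 2, -40) = 50
AE (MAX): max(38, 45, 5) = 45
K (MIN): min(19, 50, 45) = 19
C (MAX): max(-21, -11, 19) = 19
R (MAX): max(-46, 9, 40) = 40
S (MAX): max(-46, 44, -27, -22) = 44
F (MIN): min(40, 44) = 40
T (MAX): max(9, -7, 40, -18) = 40
U (MAX): max(-26, -15) = -15
V (MAX): max(-12, -10, 21, 7) = 21
G (MIN): min(40, -15, 21) = -15
B (MAX): max(40, -15) = 40
MIN prefers the lower value; C=19, B=40. C is better since 19 < 40.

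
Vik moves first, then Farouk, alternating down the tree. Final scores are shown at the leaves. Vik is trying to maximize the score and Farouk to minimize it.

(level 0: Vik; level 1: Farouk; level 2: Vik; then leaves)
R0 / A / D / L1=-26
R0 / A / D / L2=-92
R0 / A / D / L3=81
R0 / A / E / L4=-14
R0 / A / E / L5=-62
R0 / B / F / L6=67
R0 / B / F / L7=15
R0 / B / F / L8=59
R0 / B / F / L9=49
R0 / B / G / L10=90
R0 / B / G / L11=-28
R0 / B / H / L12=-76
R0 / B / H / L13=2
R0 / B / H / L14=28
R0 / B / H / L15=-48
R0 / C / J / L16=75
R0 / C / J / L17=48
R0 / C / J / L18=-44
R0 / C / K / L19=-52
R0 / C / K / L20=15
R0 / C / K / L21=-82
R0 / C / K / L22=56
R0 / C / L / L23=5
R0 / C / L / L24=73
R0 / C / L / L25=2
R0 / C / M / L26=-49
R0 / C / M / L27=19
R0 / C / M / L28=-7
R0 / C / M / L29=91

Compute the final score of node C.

J (Vik): max(75, 48, -44) = 75
K (Vik): max(-52, 15, -82, 56) = 56
L (Vik): max(5, 73, 2) = 73
M (Vik): max(-49, 19, -7, 91) = 91
C (Farouk): min(75, 56, 73, 91) = 56

56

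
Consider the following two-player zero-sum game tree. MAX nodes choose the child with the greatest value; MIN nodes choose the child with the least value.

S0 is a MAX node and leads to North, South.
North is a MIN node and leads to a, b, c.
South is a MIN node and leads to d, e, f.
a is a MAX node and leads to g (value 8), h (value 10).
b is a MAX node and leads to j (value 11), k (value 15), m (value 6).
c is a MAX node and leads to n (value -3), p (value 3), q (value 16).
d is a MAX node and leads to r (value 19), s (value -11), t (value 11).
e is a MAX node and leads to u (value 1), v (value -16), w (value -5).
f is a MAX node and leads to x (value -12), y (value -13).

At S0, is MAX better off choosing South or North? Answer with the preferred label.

d (MAX): max(19, -11, 11) = 19
e (MAX): max(1, -16, -5) = 1
f (MAX): max(-12, -13) = -12
South (MIN): min(19, 1, -12) = -12
a (MAX): max(8, 10) = 10
b (MAX): max(11, 15, 6) = 15
c (MAX): max(-3, 3, 16) = 16
North (MIN): min(10, 15, 16) = 10
MAX prefers the higher value; South=-12, North=10. North is better since 10 > -12.

North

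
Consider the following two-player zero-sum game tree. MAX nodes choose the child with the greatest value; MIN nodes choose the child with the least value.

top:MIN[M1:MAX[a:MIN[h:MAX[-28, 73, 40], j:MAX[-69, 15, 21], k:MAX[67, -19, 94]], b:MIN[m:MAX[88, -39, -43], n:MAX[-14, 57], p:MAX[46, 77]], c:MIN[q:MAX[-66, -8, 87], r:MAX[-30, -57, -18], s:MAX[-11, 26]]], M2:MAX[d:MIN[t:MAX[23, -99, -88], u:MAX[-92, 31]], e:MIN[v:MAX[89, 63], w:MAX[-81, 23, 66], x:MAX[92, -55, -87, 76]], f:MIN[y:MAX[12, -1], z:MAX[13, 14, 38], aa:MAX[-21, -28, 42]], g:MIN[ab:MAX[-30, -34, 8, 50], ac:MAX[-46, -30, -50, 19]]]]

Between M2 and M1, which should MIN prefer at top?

t (MAX): max(23, -99, -88) = 23
u (MAX): max(-92, 31) = 31
d (MIN): min(23, 31) = 23
v (MAX): max(89, 63) = 89
w (MAX): max(-81, 23, 66) = 66
x (MAX): max(92, -55, -87, 76) = 92
e (MIN): min(89, 66, 92) = 66
y (MAX): max(12, -1) = 12
z (MAX): max(13, 14, 38) = 38
aa (MAX): max(-21, -28, 42) = 42
f (MIN): min(12, 38, 42) = 12
ab (MAX): max(-30, -34, 8, 50) = 50
ac (MAX): max(-46, -30, -50, 19) = 19
g (MIN): min(50, 19) = 19
M2 (MAX): max(23, 66, 12, 19) = 66
h (MAX): max(-28, 73, 40) = 73
j (MAX): max(-69, 15, 21) = 21
k (MAX): max(67, -19, 94) = 94
a (MIN): min(73, 21, 94) = 21
m (MAX): max(88, -39, -43) = 88
n (MAX): max(-14, 57) = 57
p (MAX): max(46, 77) = 77
b (MIN): min(88, 57, 77) = 57
q (MAX): max(-66, -8, 87) = 87
r (MAX): max(-30, -57, -18) = -18
s (MAX): max(-11, 26) = 26
c (MIN): min(87, -18, 26) = -18
M1 (MAX): max(21, 57, -18) = 57
MIN prefers the lower value; M2=66, M1=57. M1 is better since 57 < 66.

M1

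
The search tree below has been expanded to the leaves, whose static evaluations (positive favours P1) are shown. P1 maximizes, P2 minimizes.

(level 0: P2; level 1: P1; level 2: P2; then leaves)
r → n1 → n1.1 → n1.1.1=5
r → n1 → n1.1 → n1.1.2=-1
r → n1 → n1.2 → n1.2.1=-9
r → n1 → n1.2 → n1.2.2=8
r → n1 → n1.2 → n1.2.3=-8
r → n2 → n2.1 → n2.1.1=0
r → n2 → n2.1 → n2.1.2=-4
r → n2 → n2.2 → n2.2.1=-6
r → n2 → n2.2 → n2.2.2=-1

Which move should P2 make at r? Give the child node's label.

n2

n1.1 (P2): min(5, -1) = -1
n1.2 (P2): min(-9, 8, -8) = -9
n1 (P1): max(-1, -9) = -1
n2.1 (P2): min(0, -4) = -4
n2.2 (P2): min(-6, -1) = -6
n2 (P1): max(-4, -6) = -4
r (P2): min(-1, -4) = -4
P2 at r wants the lowest of {n1=-1, n2=-4}, so chooses n2.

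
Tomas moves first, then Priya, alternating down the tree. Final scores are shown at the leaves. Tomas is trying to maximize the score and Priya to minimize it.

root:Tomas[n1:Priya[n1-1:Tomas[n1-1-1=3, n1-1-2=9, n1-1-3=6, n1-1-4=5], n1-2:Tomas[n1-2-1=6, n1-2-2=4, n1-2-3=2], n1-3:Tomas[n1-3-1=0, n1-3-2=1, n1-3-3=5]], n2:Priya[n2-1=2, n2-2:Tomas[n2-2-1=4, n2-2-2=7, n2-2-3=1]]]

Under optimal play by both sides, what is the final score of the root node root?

n1-1 (Tomas): max(3, 9, 6, 5) = 9
n1-2 (Tomas): max(6, 4, 2) = 6
n1-3 (Tomas): max(0, 1, 5) = 5
n1 (Priya): min(9, 6, 5) = 5
n2-2 (Tomas): max(4, 7, 1) = 7
n2 (Priya): min(2, 7) = 2
root (Tomas): max(5, 2) = 5

5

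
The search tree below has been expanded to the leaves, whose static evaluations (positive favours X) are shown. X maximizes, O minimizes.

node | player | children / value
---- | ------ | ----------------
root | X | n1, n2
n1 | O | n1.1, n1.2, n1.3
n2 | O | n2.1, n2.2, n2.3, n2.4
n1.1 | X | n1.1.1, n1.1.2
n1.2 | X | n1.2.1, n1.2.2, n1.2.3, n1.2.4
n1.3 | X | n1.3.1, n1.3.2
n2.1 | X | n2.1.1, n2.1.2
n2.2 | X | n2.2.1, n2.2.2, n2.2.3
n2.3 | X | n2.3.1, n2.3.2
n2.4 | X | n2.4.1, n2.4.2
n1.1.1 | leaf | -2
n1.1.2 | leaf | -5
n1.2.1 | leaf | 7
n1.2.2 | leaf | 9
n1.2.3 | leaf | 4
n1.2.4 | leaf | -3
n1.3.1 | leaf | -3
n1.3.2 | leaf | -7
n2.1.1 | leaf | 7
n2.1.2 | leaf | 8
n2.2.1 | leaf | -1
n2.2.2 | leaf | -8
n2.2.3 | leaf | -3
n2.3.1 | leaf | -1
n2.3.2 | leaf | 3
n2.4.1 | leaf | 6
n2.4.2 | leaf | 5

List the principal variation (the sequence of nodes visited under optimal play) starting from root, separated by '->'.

root -> n2 -> n2.2 -> n2.2.1

n1.1 (X): max(-2, -5) = -2
n1.2 (X): max(7, 9, 4, -3) = 9
n1.3 (X): max(-3, -7) = -3
n1 (O): min(-2, 9, -3) = -3
n2.1 (X): max(7, 8) = 8
n2.2 (X): max(-1, -8, -3) = -1
n2.3 (X): max(-1, 3) = 3
n2.4 (X): max(6, 5) = 6
n2 (O): min(8, -1, 3, 6) = -1
root (X): max(-3, -1) = -1
At root, X picks n2 (highest: -1).
At n2, O picks n2.2 (lowest: -1).
At n2.2, X picks n2.2.1 (highest: -1).
Terminal value -1.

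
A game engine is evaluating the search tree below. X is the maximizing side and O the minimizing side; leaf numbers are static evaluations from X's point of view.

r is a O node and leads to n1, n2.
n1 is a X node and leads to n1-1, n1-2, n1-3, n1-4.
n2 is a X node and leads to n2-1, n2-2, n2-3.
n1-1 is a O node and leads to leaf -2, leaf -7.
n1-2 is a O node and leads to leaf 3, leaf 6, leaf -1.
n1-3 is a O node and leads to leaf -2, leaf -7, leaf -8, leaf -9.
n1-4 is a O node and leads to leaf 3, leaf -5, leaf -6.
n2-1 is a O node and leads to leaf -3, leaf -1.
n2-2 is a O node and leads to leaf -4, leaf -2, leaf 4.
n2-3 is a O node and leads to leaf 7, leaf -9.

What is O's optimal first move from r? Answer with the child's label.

n2

n1-1 (O): min(-2, -7) = -7
n1-2 (O): min(3, 6, -1) = -1
n1-3 (O): min(-2, -7, -8, -9) = -9
n1-4 (O): min(3, -5, -6) = -6
n1 (X): max(-7, -1, -9, -6) = -1
n2-1 (O): min(-3, -1) = -3
n2-2 (O): min(-4, -2, 4) = -4
n2-3 (O): min(7, -9) = -9
n2 (X): max(-3, -4, -9) = -3
r (O): min(-1, -3) = -3
O at r wants the lowest of {n1=-1, n2=-3}, so chooses n2.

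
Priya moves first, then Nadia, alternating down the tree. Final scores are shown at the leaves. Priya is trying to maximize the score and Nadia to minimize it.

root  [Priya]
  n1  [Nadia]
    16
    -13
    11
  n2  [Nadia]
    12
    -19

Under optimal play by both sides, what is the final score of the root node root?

n1 (Nadia): min(16, -13, 11) = -13
n2 (Nadia): min(12, -19) = -19
root (Priya): max(-13, -19) = -13

-13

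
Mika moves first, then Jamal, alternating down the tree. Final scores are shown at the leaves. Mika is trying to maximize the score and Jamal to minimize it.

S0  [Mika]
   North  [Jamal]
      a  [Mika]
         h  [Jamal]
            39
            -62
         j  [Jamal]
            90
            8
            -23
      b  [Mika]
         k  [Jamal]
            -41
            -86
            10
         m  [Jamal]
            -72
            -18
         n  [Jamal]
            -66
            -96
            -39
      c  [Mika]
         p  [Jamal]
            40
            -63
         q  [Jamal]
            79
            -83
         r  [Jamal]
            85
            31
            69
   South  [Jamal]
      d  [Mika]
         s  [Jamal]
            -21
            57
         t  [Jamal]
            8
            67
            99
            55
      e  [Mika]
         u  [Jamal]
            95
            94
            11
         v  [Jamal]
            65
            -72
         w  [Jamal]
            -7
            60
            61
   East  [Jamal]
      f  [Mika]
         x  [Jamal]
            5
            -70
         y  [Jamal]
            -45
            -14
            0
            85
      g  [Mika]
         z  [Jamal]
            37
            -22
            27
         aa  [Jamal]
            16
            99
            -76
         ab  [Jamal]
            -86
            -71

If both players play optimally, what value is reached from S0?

8

h (Jamal): min(39, -62) = -62
j (Jamal): min(90, 8, -23) = -23
a (Mika): max(-62, -23) = -23
k (Jamal): min(-41, -86, 10) = -86
m (Jamal): min(-72, -18) = -72
n (Jamal): min(-66, -96, -39) = -96
b (Mika): max(-86, -72, -96) = -72
p (Jamal): min(40, -63) = -63
q (Jamal): min(79, -83) = -83
r (Jamal): min(85, 31, 69) = 31
c (Mika): max(-63, -83, 31) = 31
North (Jamal): min(-23, -72, 31) = -72
s (Jamal): min(-21, 57) = -21
t (Jamal): min(8, 67, 99, 55) = 8
d (Mika): max(-21, 8) = 8
u (Jamal): min(95, 94, 11) = 11
v (Jamal): min(65, -72) = -72
w (Jamal): min(-7, 60, 61) = -7
e (Mika): max(11, -72, -7) = 11
South (Jamal): min(8, 11) = 8
x (Jamal): min(5, -70) = -70
y (Jamal): min(-45, -14, 0, 85) = -45
f (Mika): max(-70, -45) = -45
z (Jamal): min(37, -22, 27) = -22
aa (Jamal): min(16, 99, -76) = -76
ab (Jamal): min(-86, -71) = -86
g (Mika): max(-22, -76, -86) = -22
East (Jamal): min(-45, -22) = -45
S0 (Mika): max(-72, 8, -45) = 8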